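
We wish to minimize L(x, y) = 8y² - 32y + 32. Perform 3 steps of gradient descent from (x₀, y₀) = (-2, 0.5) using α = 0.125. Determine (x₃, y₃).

(-2, 3.5)

∇L = (0, 16y - 32)
(x₁, y₁) = (-2, 0.5) − 0.125·(0, -24) = (-2, 3.5)
(x₂, y₂) = (-2, 3.5) − 0.125·(0, 24) = (-2, 0.5)
(x₃, y₃) = (-2, 0.5) − 0.125·(0, -24) = (-2, 3.5)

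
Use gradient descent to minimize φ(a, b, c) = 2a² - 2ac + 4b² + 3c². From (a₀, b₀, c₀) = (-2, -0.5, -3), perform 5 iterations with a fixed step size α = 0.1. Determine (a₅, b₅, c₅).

(-0.552, -0.00016, -0.344)

∇φ = (4a - 2c, 8b, -2a + 6c)
Step 1: at (-2, -0.5, -3), ∇φ = (-2, -4, -14) → (-2, -0.5, -3) − 0.1·(-2, -4, -14) = (-1.8, -0.1, -1.6)
Step 2: at (-1.8, -0.1, -1.6), ∇φ = (-4, -0.8, -6) → (-1.8, -0.1, -1.6) − 0.1·(-4, -0.8, -6) = (-1.4, -0.02, -1)
Step 3: at (-1.4, -0.02, -1), ∇φ = (-3.6, -0.16, -3.2) → (-1.4, -0.02, -1) − 0.1·(-3.6, -0.16, -3.2) = (-1.04, -0.004, -0.68)
Step 4: at (-1.04, -0.004, -0.68), ∇φ = (-2.8, -0.032, -2) → (-1.04, -0.004, -0.68) − 0.1·(-2.8, -0.032, -2) = (-0.76, -0.0008, -0.48)
Step 5: at (-0.76, -0.0008, -0.48), ∇φ = (-2.08, -0.0064, -1.36) → (-0.76, -0.0008, -0.48) − 0.1·(-2.08, -0.0064, -1.36) = (-0.552, -0.00016, -0.344)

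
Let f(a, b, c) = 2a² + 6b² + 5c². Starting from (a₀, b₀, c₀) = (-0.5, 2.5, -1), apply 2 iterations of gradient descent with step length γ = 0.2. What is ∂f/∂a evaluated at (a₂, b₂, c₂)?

∇f = (4a, 12b, 10c)
Step 1: at (-0.5, 2.5, -1), ∇f = (-2, 30, -10) → (-0.5, 2.5, -1) − 0.2·(-2, 30, -10) = (-0.1, -3.5, 1)
Step 2: at (-0.1, -3.5, 1), ∇f = (-0.4, -42, 10) → (-0.1, -3.5, 1) − 0.2·(-0.4, -42, 10) = (-0.02, 4.9, -1)
∂f/∂a at (-0.02, 4.9, -1) = -0.08

-0.08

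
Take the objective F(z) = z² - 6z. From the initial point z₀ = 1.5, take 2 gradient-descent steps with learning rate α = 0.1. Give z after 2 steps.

F′(z) = 2z - 6
Step 1: F′(1.5) = -3; z₁ = 1.5 − 0.1·(-3) = 1.8
Step 2: F′(1.8) = -2.4; z₂ = 1.8 − 0.1·(-2.4) = 2.04

2.04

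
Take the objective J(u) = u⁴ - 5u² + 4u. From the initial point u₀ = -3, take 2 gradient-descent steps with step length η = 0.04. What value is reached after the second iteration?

J′(u) = 4u³ - 10u + 4
Step 1: J′(-3) = -74; u₁ = -3 − 0.04·(-74) = -0.04
Step 2: J′(-0.04) = 4.399744; u₂ = -0.04 − 0.04·4.399744 = -0.21598976

-0.21598976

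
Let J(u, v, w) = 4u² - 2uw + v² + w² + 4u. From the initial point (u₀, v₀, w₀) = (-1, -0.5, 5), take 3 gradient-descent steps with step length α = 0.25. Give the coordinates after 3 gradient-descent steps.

∇J = (8u - 2w + 4, 2v, -2u + 2w)
Step 1: at (-1, -0.5, 5), ∇J = (-14, -1, 12) → (-1, -0.5, 5) − 0.25·(-14, -1, 12) = (2.5, -0.25, 2)
Step 2: at (2.5, -0.25, 2), ∇J = (20, -0.5, -1) → (2.5, -0.25, 2) − 0.25·(20, -0.5, -1) = (-2.5, -0.125, 2.25)
Step 3: at (-2.5, -0.125, 2.25), ∇J = (-20.5, -0.25, 9.5) → (-2.5, -0.125, 2.25) − 0.25·(-20.5, -0.25, 9.5) = (2.625, -0.0625, -0.125)

(2.625, -0.0625, -0.125)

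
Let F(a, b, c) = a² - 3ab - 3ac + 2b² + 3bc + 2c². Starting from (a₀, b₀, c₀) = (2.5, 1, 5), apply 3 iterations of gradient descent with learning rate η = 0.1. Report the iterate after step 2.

(4.03, 0.015, 3.255)

∇F = (2a - 3b - 3c, -3a + 4b + 3c, -3a + 3b + 4c)
Step 1: at (2.5, 1, 5), ∇F = (-13, 11.5, 15.5) → (2.5, 1, 5) − 0.1·(-13, 11.5, 15.5) = (3.8, -0.15, 3.45)
Step 2: at (3.8, -0.15, 3.45), ∇F = (-2.3, -1.65, 1.95) → (3.8, -0.15, 3.45) − 0.1·(-2.3, -1.65, 1.95) = (4.03, 0.015, 3.255)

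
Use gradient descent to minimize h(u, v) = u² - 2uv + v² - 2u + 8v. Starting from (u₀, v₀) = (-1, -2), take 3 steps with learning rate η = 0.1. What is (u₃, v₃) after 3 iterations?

∇h = (2u - 2v - 2, -2u + 2v + 8)
Step 1: at (-1, -2), ∇h = (0, 6) → (-1, -2) − 0.1·(0, 6) = (-1, -2.6)
Step 2: at (-1, -2.6), ∇h = (1.2, 4.8) → (-1, -2.6) − 0.1·(1.2, 4.8) = (-1.12, -3.08)
Step 3: at (-1.12, -3.08), ∇h = (1.92, 4.08) → (-1.12, -3.08) − 0.1·(1.92, 4.08) = (-1.312, -3.488)

(-1.312, -3.488)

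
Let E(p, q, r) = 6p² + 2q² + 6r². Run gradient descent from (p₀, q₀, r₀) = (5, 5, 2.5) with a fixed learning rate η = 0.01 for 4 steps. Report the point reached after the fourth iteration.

(2.9984768, 4.2467328, 1.4992384)

∇E = (12p, 4q, 12r)
(p₁, q₁, r₁) = (5, 5, 2.5) − 0.01·(60, 20, 30) = (4.4, 4.8, 2.2)
(p₂, q₂, r₂) = (4.4, 4.8, 2.2) − 0.01·(52.8, 19.2, 26.4) = (3.872, 4.608, 1.936)
(p₃, q₃, r₃) = (3.872, 4.608, 1.936) − 0.01·(46.464, 18.432, 23.232) = (3.40736, 4.42368, 1.70368)
(p₄, q₄, r₄) = (3.40736, 4.42368, 1.70368) − 0.01·(40.88832, 17.69472, 20.44416) = (2.9984768, 4.2467328, 1.4992384)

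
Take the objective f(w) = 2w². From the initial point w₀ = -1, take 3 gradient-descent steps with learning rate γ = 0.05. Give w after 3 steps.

f′(w) = 4w
w₁ = -1 − 0.05·(-4) = -0.8
w₂ = -0.8 − 0.05·(-3.2) = -0.64
w₃ = -0.64 − 0.05·(-2.56) = -0.512

-0.512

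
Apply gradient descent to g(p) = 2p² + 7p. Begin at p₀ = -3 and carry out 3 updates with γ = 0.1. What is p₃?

-2.02

g′(p) = 4p + 7
p₁ = -3 − 0.1·(-5) = -2.5
p₂ = -2.5 − 0.1·(-3) = -2.2
p₃ = -2.2 − 0.1·(-1.8) = -2.02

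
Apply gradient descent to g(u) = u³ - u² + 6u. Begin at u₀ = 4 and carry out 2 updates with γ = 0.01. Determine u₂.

g′(u) = 3u² - 2u + 6
Step 1: g′(4) = 46; u₁ = 4 − 0.01·46 = 3.54
Step 2: g′(3.54) = 36.5148; u₂ = 3.54 − 0.01·36.5148 = 3.174852

3.174852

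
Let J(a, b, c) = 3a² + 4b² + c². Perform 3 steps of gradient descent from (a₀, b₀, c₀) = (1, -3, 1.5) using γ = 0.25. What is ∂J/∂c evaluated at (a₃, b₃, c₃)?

∇J = (6a, 8b, 2c)
Step 1: at (1, -3, 1.5), ∇J = (6, -24, 3) → (1, -3, 1.5) − 0.25·(6, -24, 3) = (-0.5, 3, 0.75)
Step 2: at (-0.5, 3, 0.75), ∇J = (-3, 24, 1.5) → (-0.5, 3, 0.75) − 0.25·(-3, 24, 1.5) = (0.25, -3, 0.375)
Step 3: at (0.25, -3, 0.375), ∇J = (1.5, -24, 0.75) → (0.25, -3, 0.375) − 0.25·(1.5, -24, 0.75) = (-0.125, 3, 0.1875)
∂J/∂c at (-0.125, 3, 0.1875) = 0.375

0.375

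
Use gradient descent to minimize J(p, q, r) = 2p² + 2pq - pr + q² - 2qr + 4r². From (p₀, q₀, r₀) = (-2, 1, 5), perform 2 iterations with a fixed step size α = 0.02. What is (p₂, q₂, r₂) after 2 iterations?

(-1.6032, 1.4296, 3.542)

∇J = (4p + 2q - r, 2p + 2q - 2r, -p - 2q + 8r)
Step 1: at (-2, 1, 5), ∇J = (-11, -12, 40) → (-2, 1, 5) − 0.02·(-11, -12, 40) = (-1.78, 1.24, 4.2)
Step 2: at (-1.78, 1.24, 4.2), ∇J = (-8.84, -9.48, 32.9) → (-1.78, 1.24, 4.2) − 0.02·(-8.84, -9.48, 32.9) = (-1.6032, 1.4296, 3.542)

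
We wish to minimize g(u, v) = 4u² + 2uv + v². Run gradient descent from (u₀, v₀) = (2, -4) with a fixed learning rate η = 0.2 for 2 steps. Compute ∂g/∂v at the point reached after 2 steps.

∇g = (8u + 2v, 2u + 2v)
(u₁, v₁) = (2, -4) − 0.2·(8, -4) = (0.4, -3.2)
(u₂, v₂) = (0.4, -3.2) − 0.2·(-3.2, -5.6) = (1.04, -2.08)
∂g/∂v at (1.04, -2.08) = -2.08

-2.08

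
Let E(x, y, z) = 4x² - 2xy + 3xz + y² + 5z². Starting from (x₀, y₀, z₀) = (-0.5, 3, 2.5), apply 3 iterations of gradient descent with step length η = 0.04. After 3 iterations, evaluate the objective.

∇E = (8x - 2y + 3z, -2x + 2y, 3x + 10z)
Step 1: at (-0.5, 3, 2.5), ∇E = (-2.5, 7, 23.5) → (-0.5, 3, 2.5) − 0.04·(-2.5, 7, 23.5) = (-0.4, 2.72, 1.56)
Step 2: at (-0.4, 2.72, 1.56), ∇E = (-3.96, 6.24, 14.4) → (-0.4, 2.72, 1.56) − 0.04·(-3.96, 6.24, 14.4) = (-0.2416, 2.4704, 0.984)
Step 3: at (-0.2416, 2.4704, 0.984), ∇E = (-3.9216, 5.424, 9.1152) → (-0.2416, 2.4704, 0.984) − 0.04·(-3.9216, 5.424, 9.1152) = (-0.084736, 2.25344, 0.619392)
E(-0.084736, 2.25344, 0.619392) = 7.249385422848

7.249385422848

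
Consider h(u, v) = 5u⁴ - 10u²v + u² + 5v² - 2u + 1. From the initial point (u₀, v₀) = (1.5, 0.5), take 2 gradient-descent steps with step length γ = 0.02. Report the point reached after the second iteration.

∇h = (20u³ - 20uv + 2u - 2, -10u² + 10v)
(u₁, v₁) = (1.5, 0.5) − 0.02·(53.5, -17.5) = (0.43, 0.85)
(u₂, v₂) = (0.43, 0.85) − 0.02·(-6.85986, 6.651) = (0.5671972, 0.71698)

(0.5671972, 0.71698)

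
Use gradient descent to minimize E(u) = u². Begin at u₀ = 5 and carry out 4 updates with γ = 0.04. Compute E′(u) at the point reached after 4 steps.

7.1639296

E′(u) = 2u
Step 1: E′(5) = 10; u₁ = 5 − 0.04·10 = 4.6
Step 2: E′(4.6) = 9.2; u₂ = 4.6 − 0.04·9.2 = 4.232
Step 3: E′(4.232) = 8.464; u₃ = 4.232 − 0.04·8.464 = 3.89344
Step 4: E′(3.89344) = 7.78688; u₄ = 3.89344 − 0.04·7.78688 = 3.5819648
E′(u) at (3.5819648) = 7.1639296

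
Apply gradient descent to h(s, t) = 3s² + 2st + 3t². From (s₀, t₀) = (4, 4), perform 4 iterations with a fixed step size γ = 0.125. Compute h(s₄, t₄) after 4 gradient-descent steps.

0

∇h = (6s + 2t, 2s + 6t)
(s₁, t₁) = (4, 4) − 0.125·(32, 32) = (0, 0)
(s₂, t₂) = (0, 0) − 0.125·(0, 0) = (0, 0)
(s₃, t₃) = (0, 0) − 0.125·(0, 0) = (0, 0)
(s₄, t₄) = (0, 0) − 0.125·(0, 0) = (0, 0)
h(0, 0) = 0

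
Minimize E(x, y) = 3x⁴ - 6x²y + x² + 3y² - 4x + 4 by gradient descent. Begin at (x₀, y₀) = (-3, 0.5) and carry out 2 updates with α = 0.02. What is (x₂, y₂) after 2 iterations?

(-4.30431232, 2.660288)

∇E = (12x³ - 12xy + 2x - 4, -6x² + 6y)
(x₁, y₁) = (-3, 0.5) − 0.02·(-316, -51) = (3.32, 1.52)
(x₂, y₂) = (3.32, 1.52) − 0.02·(381.215616, -57.0144) = (-4.30431232, 2.660288)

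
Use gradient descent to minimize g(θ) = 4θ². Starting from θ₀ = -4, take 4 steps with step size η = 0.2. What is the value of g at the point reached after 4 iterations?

g′(θ) = 8θ
θ₁ = -4 − 0.2·(-32) = 2.4
θ₂ = 2.4 − 0.2·19.2 = -1.44
θ₃ = -1.44 − 0.2·(-11.52) = 0.864
θ₄ = 0.864 − 0.2·6.912 = -0.5184
g(-0.5184) = 1.07495424

1.07495424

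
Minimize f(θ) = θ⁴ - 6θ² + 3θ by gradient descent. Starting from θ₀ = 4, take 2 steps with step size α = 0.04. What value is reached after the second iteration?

f′(θ) = 4θ³ - 12θ + 3
θ₁ = 4 − 0.04·211 = -4.44
θ₂ = -4.44 − 0.04·(-293.833536) = 7.31334144

7.31334144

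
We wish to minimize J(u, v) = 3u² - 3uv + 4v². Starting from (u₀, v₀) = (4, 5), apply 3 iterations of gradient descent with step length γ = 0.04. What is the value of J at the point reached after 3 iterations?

∇J = (6u - 3v, -3u + 8v)
Step 1: at (4, 5), ∇J = (9, 28) → (4, 5) − 0.04·(9, 28) = (3.64, 3.88)
Step 2: at (3.64, 3.88), ∇J = (10.2, 20.12) → (3.64, 3.88) − 0.04·(10.2, 20.12) = (3.232, 3.0752)
Step 3: at (3.232, 3.0752), ∇J = (10.1664, 14.9056) → (3.232, 3.0752) − 0.04·(10.1664, 14.9056) = (2.825344, 2.478976)
J(2.825344, 2.478976) = 27.51711428608

27.51711428608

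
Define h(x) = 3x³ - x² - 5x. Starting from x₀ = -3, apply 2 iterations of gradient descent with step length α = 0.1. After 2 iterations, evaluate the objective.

-5992931.029727168

h′(x) = 9x² - 2x - 5
x₁ = -3 − 0.1·82 = -11.2
x₂ = -11.2 − 0.1·1146.36 = -125.836
h(-125.836) = -5992931.029727168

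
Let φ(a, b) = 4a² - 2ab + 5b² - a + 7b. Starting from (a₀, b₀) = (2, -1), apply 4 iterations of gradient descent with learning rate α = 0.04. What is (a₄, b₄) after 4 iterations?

∇φ = (8a - 2b - 1, -2a + 10b + 7)
Step 1: at (2, -1), ∇φ = (17, -7) → (2, -1) − 0.04·(17, -7) = (1.32, -0.72)
Step 2: at (1.32, -0.72), ∇φ = (11, -2.84) → (1.32, -0.72) − 0.04·(11, -2.84) = (0.88, -0.6064)
Step 3: at (0.88, -0.6064), ∇φ = (7.2528, -0.824) → (0.88, -0.6064) − 0.04·(7.2528, -0.824) = (0.589888, -0.57344)
Step 4: at (0.589888, -0.57344), ∇φ = (4.865984, 0.085824) → (0.589888, -0.57344) − 0.04·(4.865984, 0.085824) = (0.39524864, -0.57687296)

(0.39524864, -0.57687296)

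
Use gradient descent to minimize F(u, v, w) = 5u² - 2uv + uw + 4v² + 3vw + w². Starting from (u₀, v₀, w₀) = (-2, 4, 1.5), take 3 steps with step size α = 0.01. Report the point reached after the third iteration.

∇F = (10u - 2v + w, -2u + 8v + 3w, u + 3v + 2w)
(u₁, v₁, w₁) = (-2, 4, 1.5) − 0.01·(-26.5, 40.5, 13) = (-1.735, 3.595, 1.37)
(u₂, v₂, w₂) = (-1.735, 3.595, 1.37) − 0.01·(-23.17, 36.34, 11.79) = (-1.5033, 3.2316, 1.2521)
(u₃, v₃, w₃) = (-1.5033, 3.2316, 1.2521) − 0.01·(-20.2441, 32.6157, 10.6957) = (-1.300859, 2.905443, 1.145143)

(-1.300859, 2.905443, 1.145143)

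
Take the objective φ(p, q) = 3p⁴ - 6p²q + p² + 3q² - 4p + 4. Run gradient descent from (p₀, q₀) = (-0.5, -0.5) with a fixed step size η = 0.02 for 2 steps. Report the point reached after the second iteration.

(-0.17994616, -0.349268)

∇φ = (12p³ - 12pq + 2p - 4, -6p² + 6q)
Step 1: at (-0.5, -0.5), ∇φ = (-9.5, -4.5) → (-0.5, -0.5) − 0.02·(-9.5, -4.5) = (-0.31, -0.41)
Step 2: at (-0.31, -0.41), ∇φ = (-6.502692, -3.0366) → (-0.31, -0.41) − 0.02·(-6.502692, -3.0366) = (-0.17994616, -0.349268)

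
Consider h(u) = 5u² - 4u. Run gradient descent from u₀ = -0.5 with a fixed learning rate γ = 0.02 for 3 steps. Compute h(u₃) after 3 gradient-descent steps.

0.2616832

h′(u) = 10u - 4
Step 1: h′(-0.5) = -9; u₁ = -0.5 − 0.02·(-9) = -0.32
Step 2: h′(-0.32) = -7.2; u₂ = -0.32 − 0.02·(-7.2) = -0.176
Step 3: h′(-0.176) = -5.76; u₃ = -0.176 − 0.02·(-5.76) = -0.0608
h(-0.0608) = 0.2616832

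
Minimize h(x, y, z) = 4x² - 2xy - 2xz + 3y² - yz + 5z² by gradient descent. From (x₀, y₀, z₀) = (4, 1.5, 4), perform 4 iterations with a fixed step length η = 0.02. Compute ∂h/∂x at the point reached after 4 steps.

∇h = (8x - 2y - 2z, -2x + 6y - z, -2x - y + 10z)
Step 1: at (4, 1.5, 4), ∇h = (21, -3, 30.5) → (4, 1.5, 4) − 0.02·(21, -3, 30.5) = (3.58, 1.56, 3.39)
Step 2: at (3.58, 1.56, 3.39), ∇h = (18.74, -1.19, 25.18) → (3.58, 1.56, 3.39) − 0.02·(18.74, -1.19, 25.18) = (3.2052, 1.5838, 2.8864)
Step 3: at (3.2052, 1.5838, 2.8864), ∇h = (16.7012, 0.206, 20.8698) → (3.2052, 1.5838, 2.8864) − 0.02·(16.7012, 0.206, 20.8698) = (2.871176, 1.57968, 2.469004)
Step 4: at (2.871176, 1.57968, 2.469004), ∇h = (14.87204, 1.266724, 17.368008) → (2.871176, 1.57968, 2.469004) − 0.02·(14.87204, 1.266724, 17.368008) = (2.5737352, 1.55434552, 2.12164384)
∂h/∂x at (2.5737352, 1.55434552, 2.12164384) = 13.23790288

13.23790288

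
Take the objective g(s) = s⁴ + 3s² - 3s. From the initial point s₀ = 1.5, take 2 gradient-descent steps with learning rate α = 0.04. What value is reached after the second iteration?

0.60748032

g′(s) = 4s³ + 6s - 3
Step 1: g′(1.5) = 19.5; s₁ = 1.5 − 0.04·19.5 = 0.72
Step 2: g′(0.72) = 2.812992; s₂ = 0.72 − 0.04·2.812992 = 0.60748032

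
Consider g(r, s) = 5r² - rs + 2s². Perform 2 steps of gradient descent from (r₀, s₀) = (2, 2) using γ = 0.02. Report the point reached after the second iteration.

∇g = (10r - s, -r + 4s)
Step 1: at (2, 2), ∇g = (18, 6) → (2, 2) − 0.02·(18, 6) = (1.64, 1.88)
Step 2: at (1.64, 1.88), ∇g = (14.52, 5.88) → (1.64, 1.88) − 0.02·(14.52, 5.88) = (1.3496, 1.7624)

(1.3496, 1.7624)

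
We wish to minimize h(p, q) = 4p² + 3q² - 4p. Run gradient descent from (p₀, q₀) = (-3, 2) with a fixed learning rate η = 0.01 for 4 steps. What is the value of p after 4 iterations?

∇h = (8p - 4, 6q)
Step 1: at (-3, 2), ∇h = (-28, 12) → (-3, 2) − 0.01·(-28, 12) = (-2.72, 1.88)
Step 2: at (-2.72, 1.88), ∇h = (-25.76, 11.28) → (-2.72, 1.88) − 0.01·(-25.76, 11.28) = (-2.4624, 1.7672)
Step 3: at (-2.4624, 1.7672), ∇h = (-23.6992, 10.6032) → (-2.4624, 1.7672) − 0.01·(-23.6992, 10.6032) = (-2.225408, 1.661168)
Step 4: at (-2.225408, 1.661168), ∇h = (-21.803264, 9.967008) → (-2.225408, 1.661168) − 0.01·(-21.803264, 9.967008) = (-2.00737536, 1.56149792)
p = -2.00737536

-2.00737536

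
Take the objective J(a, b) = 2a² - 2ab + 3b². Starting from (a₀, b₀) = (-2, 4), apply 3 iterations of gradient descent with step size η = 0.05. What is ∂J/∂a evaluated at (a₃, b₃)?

∇J = (4a - 2b, -2a + 6b)
Step 1: at (-2, 4), ∇J = (-16, 28) → (-2, 4) − 0.05·(-16, 28) = (-1.2, 2.6)
Step 2: at (-1.2, 2.6), ∇J = (-10, 18) → (-1.2, 2.6) − 0.05·(-10, 18) = (-0.7, 1.7)
Step 3: at (-0.7, 1.7), ∇J = (-6.2, 11.6) → (-0.7, 1.7) − 0.05·(-6.2, 11.6) = (-0.39, 1.12)
∂J/∂a at (-0.39, 1.12) = -3.8

-3.8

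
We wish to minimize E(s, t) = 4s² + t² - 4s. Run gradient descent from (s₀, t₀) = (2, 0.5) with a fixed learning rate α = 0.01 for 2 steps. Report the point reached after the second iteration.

(1.7696, 0.4802)

∇E = (8s - 4, 2t)
(s₁, t₁) = (2, 0.5) − 0.01·(12, 1) = (1.88, 0.49)
(s₂, t₂) = (1.88, 0.49) − 0.01·(11.04, 0.98) = (1.7696, 0.4802)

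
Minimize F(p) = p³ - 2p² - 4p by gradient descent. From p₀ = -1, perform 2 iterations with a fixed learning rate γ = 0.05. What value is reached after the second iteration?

-1.378375

F′(p) = 3p² - 4p - 4
Step 1: F′(-1) = 3; p₁ = -1 − 0.05·3 = -1.15
Step 2: F′(-1.15) = 4.5675; p₂ = -1.15 − 0.05·4.5675 = -1.378375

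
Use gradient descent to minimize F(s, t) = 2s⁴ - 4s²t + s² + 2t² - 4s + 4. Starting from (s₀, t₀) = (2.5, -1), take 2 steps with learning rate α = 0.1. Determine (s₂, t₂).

(1389.5768, 59.704)

∇F = (8s³ - 8st + 2s - 4, -4s² + 4t)
(s₁, t₁) = (2.5, -1) − 0.1·(146, -29) = (-12.1, 1.9)
(s₂, t₂) = (-12.1, 1.9) − 0.1·(-14016.768, -578.04) = (1389.5768, 59.704)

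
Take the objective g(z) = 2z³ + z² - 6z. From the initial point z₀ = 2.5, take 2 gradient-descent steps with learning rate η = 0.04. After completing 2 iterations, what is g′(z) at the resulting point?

g′(z) = 6z² + 2z - 6
Step 1: g′(2.5) = 36.5; z₁ = 2.5 − 0.04·36.5 = 1.04
Step 2: g′(1.04) = 2.5696; z₂ = 1.04 − 0.04·2.5696 = 0.937216
g′(z) at (0.937216) = 1.144674983936

1.144674983936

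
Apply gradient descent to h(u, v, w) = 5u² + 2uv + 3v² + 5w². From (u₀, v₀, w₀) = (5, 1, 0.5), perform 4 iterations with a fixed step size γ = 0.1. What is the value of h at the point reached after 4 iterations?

∇h = (10u + 2v, 2u + 6v, 10w)
Step 1: at (5, 1, 0.5), ∇h = (52, 16, 5) → (5, 1, 0.5) − 0.1·(52, 16, 5) = (-0.2, -0.6, 0)
Step 2: at (-0.2, -0.6, 0), ∇h = (-3.2, -4, 0) → (-0.2, -0.6, 0) − 0.1·(-3.2, -4, 0) = (0.12, -0.2, 0)
Step 3: at (0.12, -0.2, 0), ∇h = (0.8, -0.96, 0) → (0.12, -0.2, 0) − 0.1·(0.8, -0.96, 0) = (0.04, -0.104, 0)
Step 4: at (0.04, -0.104, 0), ∇h = (0.192, -0.544, 0) → (0.04, -0.104, 0) − 0.1·(0.192, -0.544, 0) = (0.0208, -0.0496, 0)
h(0.0208, -0.0496, 0) = 0.00748032

0.00748032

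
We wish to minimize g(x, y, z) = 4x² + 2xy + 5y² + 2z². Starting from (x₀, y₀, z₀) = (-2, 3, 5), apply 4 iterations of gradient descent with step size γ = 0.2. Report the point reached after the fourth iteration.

∇g = (8x + 2y, 2x + 10y, 4z)
Step 1: at (-2, 3, 5), ∇g = (-10, 26, 20) → (-2, 3, 5) − 0.2·(-10, 26, 20) = (0, -2.2, 1)
Step 2: at (0, -2.2, 1), ∇g = (-4.4, -22, 4) → (0, -2.2, 1) − 0.2·(-4.4, -22, 4) = (0.88, 2.2, 0.2)
Step 3: at (0.88, 2.2, 0.2), ∇g = (11.44, 23.76, 0.8) → (0.88, 2.2, 0.2) − 0.2·(11.44, 23.76, 0.8) = (-1.408, -2.552, 0.04)
Step 4: at (-1.408, -2.552, 0.04), ∇g = (-16.368, -28.336, 0.16) → (-1.408, -2.552, 0.04) − 0.2·(-16.368, -28.336, 0.16) = (1.8656, 3.1152, 0.008)

(1.8656, 3.1152, 0.008)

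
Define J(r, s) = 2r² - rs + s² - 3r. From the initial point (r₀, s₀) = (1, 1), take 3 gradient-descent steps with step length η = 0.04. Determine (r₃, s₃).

∇J = (4r - s - 3, -r + 2s)
(r₁, s₁) = (1, 1) − 0.04·(0, 1) = (1, 0.96)
(r₂, s₂) = (1, 0.96) − 0.04·(0.04, 0.92) = (0.9984, 0.9232)
(r₃, s₃) = (0.9984, 0.9232) − 0.04·(0.0704, 0.848) = (0.995584, 0.88928)

(0.995584, 0.88928)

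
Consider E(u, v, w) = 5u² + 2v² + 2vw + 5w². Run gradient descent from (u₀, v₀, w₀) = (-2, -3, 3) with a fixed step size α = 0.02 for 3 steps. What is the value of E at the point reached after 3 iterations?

∇E = (10u, 4v + 2w, 2v + 10w)
Step 1: at (-2, -3, 3), ∇E = (-20, -6, 24) → (-2, -3, 3) − 0.02·(-20, -6, 24) = (-1.6, -2.88, 2.52)
Step 2: at (-1.6, -2.88, 2.52), ∇E = (-16, -6.48, 19.44) → (-1.6, -2.88, 2.52) − 0.02·(-16, -6.48, 19.44) = (-1.28, -2.7504, 2.1312)
Step 3: at (-1.28, -2.7504, 2.1312), ∇E = (-12.8, -6.7392, 15.8112) → (-1.28, -2.7504, 2.1312) − 0.02·(-12.8, -6.7392, 15.8112) = (-1.024, -2.615616, 1.814976)
E(-1.024, -2.615616, 1.814976) = 25.90190299136

25.90190299136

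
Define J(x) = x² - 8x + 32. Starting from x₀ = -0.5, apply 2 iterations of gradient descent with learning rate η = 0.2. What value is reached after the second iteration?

2.38

J′(x) = 2x - 8
Step 1: J′(-0.5) = -9; x₁ = -0.5 − 0.2·(-9) = 1.3
Step 2: J′(1.3) = -5.4; x₂ = 1.3 − 0.2·(-5.4) = 2.38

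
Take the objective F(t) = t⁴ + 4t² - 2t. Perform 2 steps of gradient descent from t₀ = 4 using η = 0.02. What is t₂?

F′(t) = 4t³ + 8t - 2
Step 1: F′(4) = 286; t₁ = 4 − 0.02·286 = -1.72
Step 2: F′(-1.72) = -36.113792; t₂ = -1.72 − 0.02·(-36.113792) = -0.99772416

-0.99772416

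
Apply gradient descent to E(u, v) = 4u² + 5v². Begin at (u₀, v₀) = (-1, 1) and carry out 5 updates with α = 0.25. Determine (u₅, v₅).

∇E = (8u, 10v)
Step 1: at (-1, 1), ∇E = (-8, 10) → (-1, 1) − 0.25·(-8, 10) = (1, -1.5)
Step 2: at (1, -1.5), ∇E = (8, -15) → (1, -1.5) − 0.25·(8, -15) = (-1, 2.25)
Step 3: at (-1, 2.25), ∇E = (-8, 22.5) → (-1, 2.25) − 0.25·(-8, 22.5) = (1, -3.375)
Step 4: at (1, -3.375), ∇E = (8, -33.75) → (1, -3.375) − 0.25·(8, -33.75) = (-1, 5.0625)
Step 5: at (-1, 5.0625), ∇E = (-8, 50.625) → (-1, 5.0625) − 0.25·(-8, 50.625) = (1, -7.59375)

(1, -7.59375)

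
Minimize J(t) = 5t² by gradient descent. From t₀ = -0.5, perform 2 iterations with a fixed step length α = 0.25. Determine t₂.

-1.125

J′(t) = 10t
t₁ = -0.5 − 0.25·(-5) = 0.75
t₂ = 0.75 − 0.25·7.5 = -1.125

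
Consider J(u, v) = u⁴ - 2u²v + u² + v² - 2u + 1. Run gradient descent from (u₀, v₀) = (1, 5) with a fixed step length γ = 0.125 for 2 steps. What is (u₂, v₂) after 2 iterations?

(-5, 5.25)

∇J = (4u³ - 4uv + 2u - 2, -2u² + 2v)
(u₁, v₁) = (1, 5) − 0.125·(-16, 8) = (3, 4)
(u₂, v₂) = (3, 4) − 0.125·(64, -10) = (-5, 5.25)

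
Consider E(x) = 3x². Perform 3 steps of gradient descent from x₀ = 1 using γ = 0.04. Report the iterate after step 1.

0.76

E′(x) = 6x
x₁ = 1 − 0.04·6 = 0.76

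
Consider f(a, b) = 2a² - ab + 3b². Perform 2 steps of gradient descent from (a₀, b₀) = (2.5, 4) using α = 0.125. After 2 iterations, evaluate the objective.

2.48828125

∇f = (4a - b, -a + 6b)
(a₁, b₁) = (2.5, 4) − 0.125·(6, 21.5) = (1.75, 1.3125)
(a₂, b₂) = (1.75, 1.3125) − 0.125·(5.6875, 6.125) = (1.0390625, 0.546875)
f(1.0390625, 0.546875) = 2.48828125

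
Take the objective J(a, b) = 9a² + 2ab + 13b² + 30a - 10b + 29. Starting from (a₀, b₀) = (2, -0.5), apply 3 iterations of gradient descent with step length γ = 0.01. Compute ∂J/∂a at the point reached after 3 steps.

36.595136

∇J = (18a + 2b + 30, 2a + 26b - 10)
Step 1: at (2, -0.5), ∇J = (65, -19) → (2, -0.5) − 0.01·(65, -19) = (1.35, -0.31)
Step 2: at (1.35, -0.31), ∇J = (53.68, -15.36) → (1.35, -0.31) − 0.01·(53.68, -15.36) = (0.8132, -0.1564)
Step 3: at (0.8132, -0.1564), ∇J = (44.3248, -12.44) → (0.8132, -0.1564) − 0.01·(44.3248, -12.44) = (0.369952, -0.032)
∂J/∂a at (0.369952, -0.032) = 36.595136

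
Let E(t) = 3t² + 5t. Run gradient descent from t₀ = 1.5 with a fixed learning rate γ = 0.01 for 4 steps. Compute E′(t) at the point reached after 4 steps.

E′(t) = 6t + 5
Step 1: E′(1.5) = 14; t₁ = 1.5 − 0.01·14 = 1.36
Step 2: E′(1.36) = 13.16; t₂ = 1.36 − 0.01·13.16 = 1.2284
Step 3: E′(1.2284) = 12.3704; t₃ = 1.2284 − 0.01·12.3704 = 1.104696
Step 4: E′(1.104696) = 11.628176; t₄ = 1.104696 − 0.01·11.628176 = 0.98841424
E′(t) at (0.98841424) = 10.93048544

10.93048544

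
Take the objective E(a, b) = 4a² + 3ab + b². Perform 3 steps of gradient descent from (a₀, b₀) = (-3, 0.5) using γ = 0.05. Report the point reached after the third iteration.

∇E = (8a + 3b, 3a + 2b)
Step 1: at (-3, 0.5), ∇E = (-22.5, -8) → (-3, 0.5) − 0.05·(-22.5, -8) = (-1.875, 0.9)
Step 2: at (-1.875, 0.9), ∇E = (-12.3, -3.825) → (-1.875, 0.9) − 0.05·(-12.3, -3.825) = (-1.26, 1.09125)
Step 3: at (-1.26, 1.09125), ∇E = (-6.80625, -1.5975) → (-1.26, 1.09125) − 0.05·(-6.80625, -1.5975) = (-0.9196875, 1.171125)

(-0.9196875, 1.171125)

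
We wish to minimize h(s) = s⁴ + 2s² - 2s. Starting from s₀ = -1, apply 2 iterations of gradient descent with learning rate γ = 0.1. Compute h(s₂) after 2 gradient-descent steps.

h′(s) = 4s³ + 4s - 2
s₁ = -1 − 0.1·(-10) = 0
s₂ = 0 − 0.1·(-2) = 0.2
h(0.2) = -0.3184

-0.3184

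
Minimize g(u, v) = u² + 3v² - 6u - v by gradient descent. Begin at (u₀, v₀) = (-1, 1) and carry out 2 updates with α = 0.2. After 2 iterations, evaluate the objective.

∇g = (2u - 6, 6v - 1)
Step 1: at (-1, 1), ∇g = (-8, 5) → (-1, 1) − 0.2·(-8, 5) = (0.6, 0)
Step 2: at (0.6, 0), ∇g = (-4.8, -1) → (0.6, 0) − 0.2·(-4.8, -1) = (1.56, 0.2)
g(1.56, 0.2) = -7.0064

-7.0064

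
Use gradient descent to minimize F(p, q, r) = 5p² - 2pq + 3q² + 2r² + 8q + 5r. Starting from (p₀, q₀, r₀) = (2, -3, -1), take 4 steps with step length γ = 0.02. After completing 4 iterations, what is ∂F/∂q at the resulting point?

-6.01685504

∇F = (10p - 2q, -2p + 6q + 8, 4r + 5)
(p₁, q₁, r₁) = (2, -3, -1) − 0.02·(26, -14, 1) = (1.48, -2.72, -1.02)
(p₂, q₂, r₂) = (1.48, -2.72, -1.02) − 0.02·(20.24, -11.28, 0.92) = (1.0752, -2.4944, -1.0384)
(p₃, q₃, r₃) = (1.0752, -2.4944, -1.0384) − 0.02·(15.7408, -9.1168, 0.8464) = (0.760384, -2.312064, -1.055328)
(p₄, q₄, r₄) = (0.760384, -2.312064, -1.055328) − 0.02·(12.227968, -7.393152, 0.778688) = (0.51582464, -2.16420096, -1.07090176)
∂F/∂q at (0.51582464, -2.16420096, -1.07090176) = -6.01685504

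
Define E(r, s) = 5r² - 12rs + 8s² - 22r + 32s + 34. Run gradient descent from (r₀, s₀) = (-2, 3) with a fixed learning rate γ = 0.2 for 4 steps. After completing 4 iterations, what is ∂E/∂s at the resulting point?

28218.944

∇E = (10r - 12s - 22, -12r + 16s + 32)
Step 1: at (-2, 3), ∇E = (-78, 104) → (-2, 3) − 0.2·(-78, 104) = (13.6, -17.8)
Step 2: at (13.6, -17.8), ∇E = (327.6, -416) → (13.6, -17.8) − 0.2·(327.6, -416) = (-51.92, 65.4)
Step 3: at (-51.92, 65.4), ∇E = (-1326, 1701.44) → (-51.92, 65.4) − 0.2·(-1326, 1701.44) = (213.28, -274.888)
Step 4: at (213.28, -274.888), ∇E = (5409.456, -6925.568) → (213.28, -274.888) − 0.2·(5409.456, -6925.568) = (-868.6112, 1110.2256)
∂E/∂s at (-868.6112, 1110.2256) = 28218.944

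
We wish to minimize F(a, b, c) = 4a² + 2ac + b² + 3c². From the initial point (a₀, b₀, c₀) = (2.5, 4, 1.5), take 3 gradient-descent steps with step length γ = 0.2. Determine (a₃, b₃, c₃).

(-1.508, 0.864, -0.932)

∇F = (8a + 2c, 2b, 2a + 6c)
(a₁, b₁, c₁) = (2.5, 4, 1.5) − 0.2·(23, 8, 14) = (-2.1, 2.4, -1.3)
(a₂, b₂, c₂) = (-2.1, 2.4, -1.3) − 0.2·(-19.4, 4.8, -12) = (1.78, 1.44, 1.1)
(a₃, b₃, c₃) = (1.78, 1.44, 1.1) − 0.2·(16.44, 2.88, 10.16) = (-1.508, 0.864, -0.932)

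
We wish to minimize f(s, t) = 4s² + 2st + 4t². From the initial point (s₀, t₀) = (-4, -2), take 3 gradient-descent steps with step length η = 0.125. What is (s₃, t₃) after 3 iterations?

(0.03125, 0.0625)

∇f = (8s + 2t, 2s + 8t)
Step 1: at (-4, -2), ∇f = (-36, -24) → (-4, -2) − 0.125·(-36, -24) = (0.5, 1)
Step 2: at (0.5, 1), ∇f = (6, 9) → (0.5, 1) − 0.125·(6, 9) = (-0.25, -0.125)
Step 3: at (-0.25, -0.125), ∇f = (-2.25, -1.5) → (-0.25, -0.125) − 0.125·(-2.25, -1.5) = (0.03125, 0.0625)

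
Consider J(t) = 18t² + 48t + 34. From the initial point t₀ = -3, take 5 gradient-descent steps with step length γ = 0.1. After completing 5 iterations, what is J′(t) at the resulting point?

J′(t) = 36t + 48
Step 1: J′(-3) = -60; t₁ = -3 − 0.1·(-60) = 3
Step 2: J′(3) = 156; t₂ = 3 − 0.1·156 = -12.6
Step 3: J′(-12.6) = -405.6; t₃ = -12.6 − 0.1·(-405.6) = 27.96
Step 4: J′(27.96) = 1054.56; t₄ = 27.96 − 0.1·1054.56 = -77.496
Step 5: J′(-77.496) = -2741.856; t₅ = -77.496 − 0.1·(-2741.856) = 196.6896
J′(t) at (196.6896) = 7128.8256

7128.8256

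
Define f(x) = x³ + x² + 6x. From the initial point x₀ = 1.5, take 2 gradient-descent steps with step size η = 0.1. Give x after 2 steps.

-0.6616875

f′(x) = 3x² + 2x + 6
x₁ = 1.5 − 0.1·15.75 = -0.075
x₂ = -0.075 − 0.1·5.866875 = -0.6616875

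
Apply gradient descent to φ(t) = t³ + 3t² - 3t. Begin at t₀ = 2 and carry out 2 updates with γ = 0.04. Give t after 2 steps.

0.840128

φ′(t) = 3t² + 6t - 3
Step 1: φ′(2) = 21; t₁ = 2 − 0.04·21 = 1.16
Step 2: φ′(1.16) = 7.9968; t₂ = 1.16 − 0.04·7.9968 = 0.840128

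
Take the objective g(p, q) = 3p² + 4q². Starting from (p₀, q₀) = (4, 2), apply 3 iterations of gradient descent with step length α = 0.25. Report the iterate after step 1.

∇g = (6p, 8q)
(p₁, q₁) = (4, 2) − 0.25·(24, 16) = (-2, -2)

(-2, -2)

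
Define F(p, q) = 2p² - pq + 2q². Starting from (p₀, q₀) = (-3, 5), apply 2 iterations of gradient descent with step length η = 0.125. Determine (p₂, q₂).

∇F = (4p - q, -p + 4q)
(p₁, q₁) = (-3, 5) − 0.125·(-17, 23) = (-0.875, 2.125)
(p₂, q₂) = (-0.875, 2.125) − 0.125·(-5.625, 9.375) = (-0.171875, 0.953125)

(-0.171875, 0.953125)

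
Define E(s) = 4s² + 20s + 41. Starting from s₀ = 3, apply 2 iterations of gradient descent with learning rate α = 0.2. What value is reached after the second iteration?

E′(s) = 8s + 20
s₁ = 3 − 0.2·44 = -5.8
s₂ = -5.8 − 0.2·(-26.4) = -0.52

-0.52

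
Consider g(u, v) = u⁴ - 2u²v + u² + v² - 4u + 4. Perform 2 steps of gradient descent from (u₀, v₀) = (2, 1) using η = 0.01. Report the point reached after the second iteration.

(1.62135296, 1.100752)

∇g = (4u³ - 4uv + 2u - 4, -2u² + 2v)
Step 1: at (2, 1), ∇g = (24, -6) → (2, 1) − 0.01·(24, -6) = (1.76, 1.06)
Step 2: at (1.76, 1.06), ∇g = (13.864704, -4.0752) → (1.76, 1.06) − 0.01·(13.864704, -4.0752) = (1.62135296, 1.100752)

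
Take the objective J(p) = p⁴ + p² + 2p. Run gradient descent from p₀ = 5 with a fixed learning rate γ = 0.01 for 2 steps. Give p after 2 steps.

J′(p) = 4p³ + 2p + 2
p₁ = 5 − 0.01·512 = -0.12
p₂ = -0.12 − 0.01·1.753088 = -0.13753088

-0.13753088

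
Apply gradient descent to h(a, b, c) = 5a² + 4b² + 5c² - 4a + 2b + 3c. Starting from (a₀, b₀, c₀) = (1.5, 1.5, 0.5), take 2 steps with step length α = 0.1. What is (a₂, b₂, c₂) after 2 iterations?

∇h = (10a - 4, 8b + 2, 10c + 3)
(a₁, b₁, c₁) = (1.5, 1.5, 0.5) − 0.1·(11, 14, 8) = (0.4, 0.1, -0.3)
(a₂, b₂, c₂) = (0.4, 0.1, -0.3) − 0.1·(0, 2.8, 0) = (0.4, -0.18, -0.3)

(0.4, -0.18, -0.3)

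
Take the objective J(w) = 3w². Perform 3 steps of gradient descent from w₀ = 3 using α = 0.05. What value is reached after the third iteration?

1.029

J′(w) = 6w
w₁ = 3 − 0.05·18 = 2.1
w₂ = 2.1 − 0.05·12.6 = 1.47
w₃ = 1.47 − 0.05·8.82 = 1.029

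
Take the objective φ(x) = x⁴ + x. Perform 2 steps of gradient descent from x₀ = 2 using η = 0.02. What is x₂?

φ′(x) = 4x³ + 1
Step 1: φ′(2) = 33; x₁ = 2 − 0.02·33 = 1.34
Step 2: φ′(1.34) = 10.624416; x₂ = 1.34 − 0.02·10.624416 = 1.12751168

1.12751168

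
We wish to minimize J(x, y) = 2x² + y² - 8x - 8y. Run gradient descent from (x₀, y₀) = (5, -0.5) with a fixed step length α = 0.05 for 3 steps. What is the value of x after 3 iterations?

∇J = (4x - 8, 2y - 8)
(x₁, y₁) = (5, -0.5) − 0.05·(12, -9) = (4.4, -0.05)
(x₂, y₂) = (4.4, -0.05) − 0.05·(9.6, -8.1) = (3.92, 0.355)
(x₃, y₃) = (3.92, 0.355) − 0.05·(7.68, -7.29) = (3.536, 0.7195)
x = 3.536

3.536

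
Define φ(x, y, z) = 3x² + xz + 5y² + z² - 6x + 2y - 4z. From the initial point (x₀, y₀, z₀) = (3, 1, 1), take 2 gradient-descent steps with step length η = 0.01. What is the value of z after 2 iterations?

∇φ = (6x + z - 6, 10y + 2, x + 2z - 4)
(x₁, y₁, z₁) = (3, 1, 1) − 0.01·(13, 12, 1) = (2.87, 0.88, 0.99)
(x₂, y₂, z₂) = (2.87, 0.88, 0.99) − 0.01·(12.21, 10.8, 0.85) = (2.7479, 0.772, 0.9815)
z = 0.9815

0.9815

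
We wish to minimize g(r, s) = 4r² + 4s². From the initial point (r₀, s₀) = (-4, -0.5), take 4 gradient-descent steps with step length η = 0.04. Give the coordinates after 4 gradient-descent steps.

∇g = (8r, 8s)
(r₁, s₁) = (-4, -0.5) − 0.04·(-32, -4) = (-2.72, -0.34)
(r₂, s₂) = (-2.72, -0.34) − 0.04·(-21.76, -2.72) = (-1.8496, -0.2312)
(r₃, s₃) = (-1.8496, -0.2312) − 0.04·(-14.7968, -1.8496) = (-1.257728, -0.157216)
(r₄, s₄) = (-1.257728, -0.157216) − 0.04·(-10.061824, -1.257728) = (-0.85525504, -0.10690688)

(-0.85525504, -0.10690688)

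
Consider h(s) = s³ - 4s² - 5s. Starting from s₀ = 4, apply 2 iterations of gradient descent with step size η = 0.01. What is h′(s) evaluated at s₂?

7.879130502507

h′(s) = 3s² - 8s - 5
s₁ = 4 − 0.01·11 = 3.89
s₂ = 3.89 − 0.01·9.2763 = 3.797237
h′(s) at (3.797237) = 7.879130502507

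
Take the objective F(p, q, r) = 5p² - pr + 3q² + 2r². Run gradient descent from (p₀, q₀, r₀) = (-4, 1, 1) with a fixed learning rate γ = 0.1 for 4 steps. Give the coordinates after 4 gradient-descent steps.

(0.008, 0.0256, 0.0493)

∇F = (10p - r, 6q, -p + 4r)
Step 1: at (-4, 1, 1), ∇F = (-41, 6, 8) → (-4, 1, 1) − 0.1·(-41, 6, 8) = (0.1, 0.4, 0.2)
Step 2: at (0.1, 0.4, 0.2), ∇F = (0.8, 2.4, 0.7) → (0.1, 0.4, 0.2) − 0.1·(0.8, 2.4, 0.7) = (0.02, 0.16, 0.13)
Step 3: at (0.02, 0.16, 0.13), ∇F = (0.07, 0.96, 0.5) → (0.02, 0.16, 0.13) − 0.1·(0.07, 0.96, 0.5) = (0.013, 0.064, 0.08)
Step 4: at (0.013, 0.064, 0.08), ∇F = (0.05, 0.384, 0.307) → (0.013, 0.064, 0.08) − 0.1·(0.05, 0.384, 0.307) = (0.008, 0.0256, 0.0493)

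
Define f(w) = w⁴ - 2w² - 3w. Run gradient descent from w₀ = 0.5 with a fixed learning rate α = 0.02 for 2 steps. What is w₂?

f′(w) = 4w³ - 4w - 3
Step 1: f′(0.5) = -4.5; w₁ = 0.5 − 0.02·(-4.5) = 0.59
Step 2: f′(0.59) = -4.538484; w₂ = 0.59 − 0.02·(-4.538484) = 0.68076968

0.68076968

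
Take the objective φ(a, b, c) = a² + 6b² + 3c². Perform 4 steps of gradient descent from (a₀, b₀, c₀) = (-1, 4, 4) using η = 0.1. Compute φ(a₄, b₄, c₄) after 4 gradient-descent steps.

0.1994752

∇φ = (2a, 12b, 6c)
(a₁, b₁, c₁) = (-1, 4, 4) − 0.1·(-2, 48, 24) = (-0.8, -0.8, 1.6)
(a₂, b₂, c₂) = (-0.8, -0.8, 1.6) − 0.1·(-1.6, -9.6, 9.6) = (-0.64, 0.16, 0.64)
(a₃, b₃, c₃) = (-0.64, 0.16, 0.64) − 0.1·(-1.28, 1.92, 3.84) = (-0.512, -0.032, 0.256)
(a₄, b₄, c₄) = (-0.512, -0.032, 0.256) − 0.1·(-1.024, -0.384, 1.536) = (-0.4096, 0.0064, 0.1024)
φ(-0.4096, 0.0064, 0.1024) = 0.1994752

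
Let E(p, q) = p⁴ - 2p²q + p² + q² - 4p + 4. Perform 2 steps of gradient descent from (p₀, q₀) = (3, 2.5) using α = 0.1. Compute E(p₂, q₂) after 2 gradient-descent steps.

2243561

∇E = (4p³ - 4pq + 2p - 4, -2p² + 2q)
Step 1: at (3, 2.5), ∇E = (80, -13) → (3, 2.5) − 0.1·(80, -13) = (-5, 3.8)
Step 2: at (-5, 3.8), ∇E = (-438, -42.4) → (-5, 3.8) − 0.1·(-438, -42.4) = (38.8, 8.04)
E(38.8, 8.04) = 2243561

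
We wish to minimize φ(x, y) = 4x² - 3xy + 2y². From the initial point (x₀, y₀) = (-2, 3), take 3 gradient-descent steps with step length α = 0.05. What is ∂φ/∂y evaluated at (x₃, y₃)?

4.472625

∇φ = (8x - 3y, -3x + 4y)
(x₁, y₁) = (-2, 3) − 0.05·(-25, 18) = (-0.75, 2.1)
(x₂, y₂) = (-0.75, 2.1) − 0.05·(-12.3, 10.65) = (-0.135, 1.5675)
(x₃, y₃) = (-0.135, 1.5675) − 0.05·(-5.7825, 6.675) = (0.154125, 1.23375)
∂φ/∂y at (0.154125, 1.23375) = 4.472625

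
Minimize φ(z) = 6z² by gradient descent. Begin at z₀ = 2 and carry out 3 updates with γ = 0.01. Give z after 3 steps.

1.362944

φ′(z) = 12z
z₁ = 2 − 0.01·24 = 1.76
z₂ = 1.76 − 0.01·21.12 = 1.5488
z₃ = 1.5488 − 0.01·18.5856 = 1.362944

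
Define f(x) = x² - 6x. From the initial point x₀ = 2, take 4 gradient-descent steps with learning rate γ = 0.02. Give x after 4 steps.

f′(x) = 2x - 6
x₁ = 2 − 0.02·(-2) = 2.04
x₂ = 2.04 − 0.02·(-1.92) = 2.0784
x₃ = 2.0784 − 0.02·(-1.8432) = 2.115264
x₄ = 2.115264 − 0.02·(-1.769472) = 2.15065344

2.15065344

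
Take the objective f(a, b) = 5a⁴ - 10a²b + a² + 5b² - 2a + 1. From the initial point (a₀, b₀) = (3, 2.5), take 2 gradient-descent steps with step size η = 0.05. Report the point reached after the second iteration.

(4546.508, 142.32)

∇f = (20a³ - 20ab + 2a - 2, -10a² + 10b)
Step 1: at (3, 2.5), ∇f = (394, -65) → (3, 2.5) − 0.05·(394, -65) = (-16.7, 5.75)
Step 2: at (-16.7, 5.75), ∇f = (-91264.16, -2731.4) → (-16.7, 5.75) − 0.05·(-91264.16, -2731.4) = (4546.508, 142.32)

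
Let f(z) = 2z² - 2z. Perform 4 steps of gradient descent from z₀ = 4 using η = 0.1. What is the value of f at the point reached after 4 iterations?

f′(z) = 4z - 2
z₁ = 4 − 0.1·14 = 2.6
z₂ = 2.6 − 0.1·8.4 = 1.76
z₃ = 1.76 − 0.1·5.04 = 1.256
z₄ = 1.256 − 0.1·3.024 = 0.9536
f(0.9536) = -0.08849408

-0.08849408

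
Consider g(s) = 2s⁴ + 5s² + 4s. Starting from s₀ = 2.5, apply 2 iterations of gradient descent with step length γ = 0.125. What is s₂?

4703.109375

g′(s) = 8s³ + 10s + 4
Step 1: g′(2.5) = 154; s₁ = 2.5 − 0.125·154 = -16.75
Step 2: g′(-16.75) = -37758.875; s₂ = -16.75 − 0.125·(-37758.875) = 4703.109375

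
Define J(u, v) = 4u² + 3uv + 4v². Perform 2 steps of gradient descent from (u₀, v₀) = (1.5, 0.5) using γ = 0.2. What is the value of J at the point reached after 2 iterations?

∇J = (8u + 3v, 3u + 8v)
(u₁, v₁) = (1.5, 0.5) − 0.2·(13.5, 8.5) = (-1.2, -1.2)
(u₂, v₂) = (-1.2, -1.2) − 0.2·(-13.2, -13.2) = (1.44, 1.44)
J(1.44, 1.44) = 22.8096

22.8096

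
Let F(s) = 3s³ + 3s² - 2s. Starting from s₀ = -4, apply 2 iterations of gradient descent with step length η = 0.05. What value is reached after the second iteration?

-50.9345

F′(s) = 9s² + 6s - 2
s₁ = -4 − 0.05·118 = -9.9
s₂ = -9.9 − 0.05·820.69 = -50.9345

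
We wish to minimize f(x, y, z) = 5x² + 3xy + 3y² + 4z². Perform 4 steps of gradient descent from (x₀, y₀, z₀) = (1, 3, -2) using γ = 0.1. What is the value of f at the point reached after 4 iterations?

∇f = (10x + 3y, 3x + 6y, 8z)
Step 1: at (1, 3, -2), ∇f = (19, 21, -16) → (1, 3, -2) − 0.1·(19, 21, -16) = (-0.9, 0.9, -0.4)
Step 2: at (-0.9, 0.9, -0.4), ∇f = (-6.3, 2.7, -3.2) → (-0.9, 0.9, -0.4) − 0.1·(-6.3, 2.7, -3.2) = (-0.27, 0.63, -0.08)
Step 3: at (-0.27, 0.63, -0.08), ∇f = (-0.81, 2.97, -0.64) → (-0.27, 0.63, -0.08) − 0.1·(-0.81, 2.97, -0.64) = (-0.189, 0.333, -0.016)
Step 4: at (-0.189, 0.333, -0.016), ∇f = (-0.891, 1.431, -0.128) → (-0.189, 0.333, -0.016) − 0.1·(-0.891, 1.431, -0.128) = (-0.0999, 0.1899, -0.0032)
f(-0.0999, 0.1899, -0.0032) = 0.10121401

0.10121401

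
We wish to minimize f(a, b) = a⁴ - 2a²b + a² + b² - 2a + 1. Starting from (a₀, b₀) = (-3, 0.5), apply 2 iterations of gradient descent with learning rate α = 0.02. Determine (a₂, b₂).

(-0.7408, 0.832)

∇f = (4a³ - 4ab + 2a - 2, -2a² + 2b)
Step 1: at (-3, 0.5), ∇f = (-110, -17) → (-3, 0.5) − 0.02·(-110, -17) = (-0.8, 0.84)
Step 2: at (-0.8, 0.84), ∇f = (-2.96, 0.4) → (-0.8, 0.84) − 0.02·(-2.96, 0.4) = (-0.7408, 0.832)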